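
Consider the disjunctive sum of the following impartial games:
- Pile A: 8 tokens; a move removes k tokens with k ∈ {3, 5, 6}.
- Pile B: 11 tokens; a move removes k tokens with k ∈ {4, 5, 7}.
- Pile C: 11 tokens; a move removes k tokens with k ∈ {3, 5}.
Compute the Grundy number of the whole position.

3

Grundy values for pile A (subtraction set {3, 5, 6}):
k:     0  1  2  3  4  5  6  7  8
g(k):  0  0  0  1  1  1  2  2  2
So g(8) = 2.
For pile B, compute g(0), g(1), … with moves {4, 5, 7}:
k:     0  1  2  3  4  5  6  7  8  9 10 11
g(k):  0  0  0  0  1  1  1  1  2  2  2  0
So g(11) = 0.
Grundy values for pile C (subtraction set {3, 5}):
g(0) = mex{} = 0
g(1) = mex{} = 0
g(2) = mex{} = 0
g(3) = mex{0} = 1
g(4) = mex{0} = 1
g(5) = mex{0} = 1
g(6) = mex{0,1} = 2
g(7) = mex{0,1} = 2
g(8) = mex{1} = 0
g(9) = mex{1,2} = 0
g(10) = mex{1,2} = 0
g(11) = mex{0,2} = 1
So g(11) = 1.
By the Sprague-Grundy theorem, the Grundy value of a sum of independent games is the XOR of the component values.
Combined value = 2 ⊕ 0 ⊕ 1 = 3.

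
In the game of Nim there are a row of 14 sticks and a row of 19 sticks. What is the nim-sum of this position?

Write each in binary and XOR column by column:
  01110  (14)
  10011  (19)
  -----
  11101  (29)

29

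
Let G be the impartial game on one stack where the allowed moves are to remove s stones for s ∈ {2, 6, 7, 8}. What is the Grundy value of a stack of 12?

2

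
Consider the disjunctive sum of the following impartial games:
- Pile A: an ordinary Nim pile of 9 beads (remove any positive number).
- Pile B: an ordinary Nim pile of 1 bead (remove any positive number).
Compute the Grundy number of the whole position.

8

Pile A is a plain Nim pile of size 9, so its Grundy value is 9.
Pile B is a plain Nim pile of size 1, so its Grundy value is 1.
The value of a disjunctive sum is the nim-sum of the parts.
Combined value = 9 XOR 1 = 8.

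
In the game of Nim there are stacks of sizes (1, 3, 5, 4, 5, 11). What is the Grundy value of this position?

Compute the nim-sum pairwise:
1 ^ 3 = 2
2 ^ 5 = 7
7 ^ 4 = 3
3 ^ 5 = 6
6 ^ 11 = 13

13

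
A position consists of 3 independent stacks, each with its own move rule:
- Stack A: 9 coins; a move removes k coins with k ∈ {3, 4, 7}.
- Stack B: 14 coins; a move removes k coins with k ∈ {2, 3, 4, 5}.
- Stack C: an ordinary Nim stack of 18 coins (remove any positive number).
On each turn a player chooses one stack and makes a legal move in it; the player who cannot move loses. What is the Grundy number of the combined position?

17

Grundy values for stack A (subtraction set {3, 4, 7}):
g(0) = mex{} = 0
g(1) = mex{} = 0
g(2) = mex{} = 0
g(3) = mex{0} = 1
g(4) = mex{0} = 1
g(5) = mex{0} = 1
g(6) = mex{0,1} = 2
g(7) = mex{0,1} = 2
g(8) = mex{0,1} = 2
g(9) = mex{0,1,2} = 3
So g(9) = 3.
Build the Grundy sequence for stack B with g(k) = mex{g(k−s) : s ∈ {2, 3, 4, 5}, s ≤ k}:
g(0) = mex{} = 0
g(1) = mex{} = 0
g(2) = mex{0} = 1
g(3) = mex{0} = 1
g(4) = mex{0,1} = 2
g(5) = mex{0,1} = 2
g(6) = mex{0,1,2} = 3
g(7) = mex{1,2} = 0
g(8) = mex{1,2,3} = 0
g(9) = mex{0,2,3} = 1
g(10) = mex{0,2,3} = 1
g(11) = mex{0,1,3} = 2
g(12) = mex{0,1} = 2
g(13) = mex{0,1,2} = 3
g(14) = mex{1,2} = 0
So g(14) = 0.
Stack C is a plain Nim stack of size 18, so its Grundy value is 18.
By the Sprague-Grundy theorem, the Grundy value of a sum of independent games is the XOR of the component values.
Combined value = 3 XOR 0 XOR 18 = 17.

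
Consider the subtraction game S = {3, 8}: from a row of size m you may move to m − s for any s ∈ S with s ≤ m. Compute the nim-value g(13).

0

Grundy values for subtraction set {3, 8}:
g(0) = mex{} = 0
g(1) = mex{} = 0
g(2) = mex{} = 0
g(3) = mex{0} = 1
g(4) = mex{0} = 1
g(5) = mex{0} = 1
g(6) = mex{1} = 0
g(7) = mex{1} = 0
g(8) = mex{0,1} = 2
g(9) = mex{0} = 1
g(10) = mex{0} = 1
g(11) = mex{1,2} = 0
g(12) = mex{1} = 0
g(13) = mex{1} = 0
So g(13) = 0.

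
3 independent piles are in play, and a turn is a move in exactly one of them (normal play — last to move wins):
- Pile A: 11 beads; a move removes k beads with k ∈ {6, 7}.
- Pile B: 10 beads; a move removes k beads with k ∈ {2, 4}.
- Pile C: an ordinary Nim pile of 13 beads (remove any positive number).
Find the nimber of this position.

14

Grundy values for pile A (subtraction set {6, 7}):
g(0) = mex{} = 0
g(1) = mex{} = 0
g(2) = mex{} = 0
g(3) = mex{} = 0
g(4) = mex{} = 0
g(5) = mex{} = 0
g(6) = mex{0} = 1
g(7) = mex{0} = 1
g(8) = mex{0} = 1
g(9) = mex{0} = 1
g(10) = mex{0} = 1
g(11) = mex{0} = 1
So g(11) = 1.
Grundy values for pile B (subtraction set {2, 4}):
k:     0  1  2  3  4  5  6  7  8  9 10
g(k):  0  0  1  1  2  2  0  0  1  1  2
So g(10) = 2.
Pile C is a plain Nim pile of size 13, so its Grundy value is 13.
By the Sprague-Grundy theorem, the Grundy value of a sum of independent games is the XOR of the component values.
Combined value = 1 ⊕ 2 ⊕ 13 = 14.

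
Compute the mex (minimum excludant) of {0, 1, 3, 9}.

2

The values 0, 1 are all present; 2 is the first non-negative integer missing from the set.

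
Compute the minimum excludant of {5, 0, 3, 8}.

0 is in the set but 1 is not, so the mex is 1.

1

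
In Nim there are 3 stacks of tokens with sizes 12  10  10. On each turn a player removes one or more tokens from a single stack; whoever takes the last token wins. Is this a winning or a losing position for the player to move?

Winning position

Write each in binary and XOR column by column:
  1100  (12)
  1010  (10)
  1010  (10)
  ----
  1100  (12)
The nim-sum is 12 ≠ 0, so this is an N-position: the player to move can win.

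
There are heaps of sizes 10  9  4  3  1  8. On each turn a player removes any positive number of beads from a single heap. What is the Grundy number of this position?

Nim-sum: 10 ^ 9 ^ 4 ^ 3 ^ 1 ^ 8 = 13.

13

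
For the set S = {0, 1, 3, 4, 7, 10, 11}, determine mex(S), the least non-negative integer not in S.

The values 0, 1 are all present; 2 is the first non-negative integer missing from the set.

2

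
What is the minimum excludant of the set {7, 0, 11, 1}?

2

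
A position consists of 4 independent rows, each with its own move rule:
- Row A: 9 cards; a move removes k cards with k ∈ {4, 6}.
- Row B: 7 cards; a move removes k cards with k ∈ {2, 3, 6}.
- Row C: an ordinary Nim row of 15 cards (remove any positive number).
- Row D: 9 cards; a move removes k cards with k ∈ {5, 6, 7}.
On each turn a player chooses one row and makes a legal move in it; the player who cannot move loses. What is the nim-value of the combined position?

13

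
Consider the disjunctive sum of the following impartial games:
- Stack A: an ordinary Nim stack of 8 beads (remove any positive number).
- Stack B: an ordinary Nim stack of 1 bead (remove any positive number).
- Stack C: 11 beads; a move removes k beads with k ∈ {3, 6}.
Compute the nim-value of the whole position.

Stack A is a plain Nim stack of size 8, so its Grundy value is 8.
Stack B is a plain Nim stack of size 1, so its Grundy value is 1.
For stack C, compute g(0), g(1), … with moves {3, 6}:
g(0) = mex{} = 0
g(1) = mex{} = 0
g(2) = mex{} = 0
g(3) = mex{0} = 1
g(4) = mex{0} = 1
g(5) = mex{0} = 1
g(6) = mex{0,1} = 2
g(7) = mex{0,1} = 2
g(8) = mex{0,1} = 2
g(9) = mex{1,2} = 0
g(10) = mex{1,2} = 0
g(11) = mex{1,2} = 0
So g(11) = 0.
By the Sprague-Grundy theorem, the Grundy value of a sum of independent games is the XOR of the component values.
Combined value = 8 XOR 1 XOR 0 = 9.

9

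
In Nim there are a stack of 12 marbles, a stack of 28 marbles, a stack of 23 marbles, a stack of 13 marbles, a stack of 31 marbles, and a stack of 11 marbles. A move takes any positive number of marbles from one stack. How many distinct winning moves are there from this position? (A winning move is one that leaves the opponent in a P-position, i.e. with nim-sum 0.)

Nim-sum: 12 ^ 28 ^ 23 ^ 13 ^ 31 ^ 11 = 30.
The overall nim-sum is X = 30. A stack of size p has a winning move iff p XOR X < p (reduce it to p XOR X).
  12: 12 XOR 30 = 18 ≥ 12 — no move.
  28: 28 XOR 30 = 2 < 28 — winning move (to 2).
  23: 23 XOR 30 = 9 < 23 — winning move (to 9).
  13: 13 XOR 30 = 19 ≥ 13 — no move.
  31: 31 XOR 30 = 1 < 31 — winning move (to 1).
  11: 11 XOR 30 = 21 ≥ 11 — no move.
That gives 3 winning moves.

3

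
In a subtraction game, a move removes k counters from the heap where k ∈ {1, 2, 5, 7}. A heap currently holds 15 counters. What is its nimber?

0

Grundy values for subtraction set {1, 2, 5, 7}:
k:     0  1  2  3  4  5  6  7  8  9 10 11 12 13 14 15
g(k):  0  1  2  0  1  2  0  1  2  0  1  2  0  1  2  0
So g(15) = 0.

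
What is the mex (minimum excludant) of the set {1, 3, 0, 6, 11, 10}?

2

The values 0, 1 are all present; 2 is the first non-negative integer missing from the set.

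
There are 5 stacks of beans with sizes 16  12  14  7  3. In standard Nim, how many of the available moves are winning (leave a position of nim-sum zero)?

Compute the nim-sum pairwise:
16 XOR 12 = 28
28 XOR 14 = 18
18 XOR 7 = 21
21 XOR 3 = 22
The overall nim-sum is X = 22. A stack of size p has a winning move iff p XOR X < p (reduce it to p XOR X).
  16: 16 XOR 22 = 6 < 16 — winning move (to 6).
  12: 12 XOR 22 = 26 ≥ 12 — no move.
  14: 14 XOR 22 = 24 ≥ 14 — no move.
  7: 7 XOR 22 = 17 ≥ 7 — no move.
  3: 3 XOR 22 = 21 ≥ 3 — no move.
That gives 1 winning move.

1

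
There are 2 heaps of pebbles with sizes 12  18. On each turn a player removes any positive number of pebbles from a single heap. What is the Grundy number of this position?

Bitwise XOR of the heap sizes:
  01100  (12)
  10010  (18)
  -----
  11110  (30)

30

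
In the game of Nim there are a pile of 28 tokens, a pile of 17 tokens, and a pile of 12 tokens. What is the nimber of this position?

1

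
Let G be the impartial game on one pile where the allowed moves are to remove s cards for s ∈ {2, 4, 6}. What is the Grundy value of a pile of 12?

Grundy values for subtraction set {2, 4, 6}:
k:     0  1  2  3  4  5  6  7  8  9 10 11 12
g(k):  0  0  1  1  2  2  3  3  0  0  1  1  2
So g(12) = 2.

2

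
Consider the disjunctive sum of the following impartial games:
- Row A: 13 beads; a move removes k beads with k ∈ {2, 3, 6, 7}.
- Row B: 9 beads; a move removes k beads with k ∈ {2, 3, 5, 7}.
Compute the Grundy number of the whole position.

2

Build the Grundy sequence for row A with g(k) = mex{g(k−s) : s ∈ {2, 3, 6, 7}, s ≤ k}:
k:     0  1  2  3  4  5  6  7  8  9 10 11 12 13
g(k):  0  0  1  1  2  0  3  1  2  0  0  1  1  2
So g(13) = 2.
For row B, compute g(0), g(1), … with moves {2, 3, 5, 7}:
k:     0  1  2  3  4  5  6  7  8  9
g(k):  0  0  1  1  2  2  3  3  4  0
So g(9) = 0.
By the Sprague-Grundy theorem, the Grundy value of a sum of independent games is the XOR of the component values.
Combined value = 2 XOR 0 = 2.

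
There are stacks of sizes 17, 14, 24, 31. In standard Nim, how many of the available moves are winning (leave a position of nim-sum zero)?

3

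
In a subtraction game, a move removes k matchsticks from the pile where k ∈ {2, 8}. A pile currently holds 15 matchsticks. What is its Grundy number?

0

Grundy values for subtraction set {2, 8}:
k:     0  1  2  3  4  5  6  7  8  9 10 11 12 13 14 15
g(k):  0  0  1  1  0  0  1  1  2  2  0  0  1  1  0  0
So g(15) = 0.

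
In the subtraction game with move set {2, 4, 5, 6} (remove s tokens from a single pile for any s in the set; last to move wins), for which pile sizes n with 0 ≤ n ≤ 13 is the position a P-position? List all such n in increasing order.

Build the Grundy sequence with g(k) = mex{g(k−s) : s ∈ {2, 4, 5, 6}, s ≤ k}:
k:     0  1  2  3  4  5  6  7  8  9 10 11 12 13
g(k):  0  0  1  1  2  2  3  3  0  0  1  1  2  2
The P-positions (g = 0) in 0..13 are 0, 1, 8, 9.

0, 1, 8, 9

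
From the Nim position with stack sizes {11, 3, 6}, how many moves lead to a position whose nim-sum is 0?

Bitwise XOR of the heap sizes:
  1011  (11)
  0011  (3)
  0110  (6)
  ----
  1110  (14)
The overall nim-sum is X = 14. A stack of size p has a winning move iff p XOR X < p (reduce it to p XOR X).
  11: 11 XOR 14 = 5 < 11 — winning move (to 5).
  3: 3 XOR 14 = 13 ≥ 3 — no move.
  6: 6 XOR 14 = 8 ≥ 6 — no move.
That gives 1 winning move.

1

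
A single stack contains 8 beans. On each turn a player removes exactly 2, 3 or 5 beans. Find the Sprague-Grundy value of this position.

0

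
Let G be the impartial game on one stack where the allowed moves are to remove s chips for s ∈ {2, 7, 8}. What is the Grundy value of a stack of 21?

Build the Grundy sequence with g(k) = mex{g(k−s) : s ∈ {2, 7, 8}, s ≤ k}:
k:     0  1  2  3  4  5  6  7  8  9 10 11 12 13 14 15 16 17 18 19 20 21
g(k):  0  0  1  1  0  0  1  1  2  2  0  3  1  2  0  0  1  1  2  0  0  1
So g(21) = 1.

1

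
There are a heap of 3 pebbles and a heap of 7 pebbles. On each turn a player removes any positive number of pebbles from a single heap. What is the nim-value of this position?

4

Compute the nim-sum pairwise:
3 XOR 7 = 4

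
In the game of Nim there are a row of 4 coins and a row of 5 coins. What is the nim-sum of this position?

1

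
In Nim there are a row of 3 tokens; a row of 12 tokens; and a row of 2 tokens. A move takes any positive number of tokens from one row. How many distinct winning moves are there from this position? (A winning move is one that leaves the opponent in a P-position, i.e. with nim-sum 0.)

1

Compute the nim-sum pairwise:
3 ^ 12 = 15
15 ^ 2 = 13
The overall nim-sum is X = 13. A row of size p has a winning move iff p XOR X < p (reduce it to p XOR X).
  3: 3 XOR 13 = 14 ≥ 3 — no move.
  12: 12 XOR 13 = 1 < 12 — winning move (to 1).
  2: 2 XOR 13 = 15 ≥ 2 — no move.
That gives 1 winning move.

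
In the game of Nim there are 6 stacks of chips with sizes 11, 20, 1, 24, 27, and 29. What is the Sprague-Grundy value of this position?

0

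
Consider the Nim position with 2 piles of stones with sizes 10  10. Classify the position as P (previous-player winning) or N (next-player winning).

P-position

Compute the nim-sum pairwise:
10 ⊕ 10 = 0
The nim-sum is 0, so this is a P-position: the player to move is in a losing position under optimal play.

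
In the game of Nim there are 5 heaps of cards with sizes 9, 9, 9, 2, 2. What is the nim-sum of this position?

Nim-sum: 9 XOR 9 XOR 9 XOR 2 XOR 2 = 9.

9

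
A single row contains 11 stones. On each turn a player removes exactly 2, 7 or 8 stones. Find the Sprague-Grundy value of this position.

3

Compute g(0), g(1), … for moves {2, 7, 8}:
g(0) = mex{} = 0
g(1) = mex{} = 0
g(2) = mex{0} = 1
g(3) = mex{0} = 1
g(4) = mex{1} = 0
g(5) = mex{1} = 0
g(6) = mex{0} = 1
g(7) = mex{0} = 1
g(8) = mex{0,1} = 2
g(9) = mex{0,1} = 2
g(10) = mex{1,2} = 0
g(11) = mex{0,1,2} = 3
So g(11) = 3.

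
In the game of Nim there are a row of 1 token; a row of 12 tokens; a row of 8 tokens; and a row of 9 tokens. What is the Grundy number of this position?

12

Nim-sum: 1 ^ 12 ^ 8 ^ 9 = 12.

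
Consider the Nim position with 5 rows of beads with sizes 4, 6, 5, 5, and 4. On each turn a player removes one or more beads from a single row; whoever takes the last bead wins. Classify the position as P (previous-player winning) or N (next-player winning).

Nim-sum: 4 ⊕ 6 ⊕ 5 ⊕ 5 ⊕ 4 = 6.
The nim-sum is 6 ≠ 0, so this is an N-position: the player to move can win.

N-position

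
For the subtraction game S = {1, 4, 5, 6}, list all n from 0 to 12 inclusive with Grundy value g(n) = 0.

0, 2, 9, 11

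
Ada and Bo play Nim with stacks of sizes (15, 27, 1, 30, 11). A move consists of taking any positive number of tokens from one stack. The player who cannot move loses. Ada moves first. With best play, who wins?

Nim-sum: 15 XOR 27 XOR 1 XOR 30 XOR 11 = 0.
The nim-sum is 0, so this is a P-position: the player to move is in a losing position under optimal play; Ada is about to move from it and so loses — Bo wins.

Bo wins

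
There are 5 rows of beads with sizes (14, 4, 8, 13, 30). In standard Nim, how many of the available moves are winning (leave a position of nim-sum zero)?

1

Compute the nim-sum pairwise:
14 ^ 4 = 10
10 ^ 8 = 2
2 ^ 13 = 15
15 ^ 30 = 17
The overall nim-sum is X = 17. A row of size p has a winning move iff p XOR X < p (reduce it to p XOR X).
  14: 14 XOR 17 = 31 ≥ 14 — no move.
  4: 4 XOR 17 = 21 ≥ 4 — no move.
  8: 8 XOR 17 = 25 ≥ 8 — no move.
  13: 13 XOR 17 = 28 ≥ 13 — no move.
  30: 30 XOR 17 = 15 < 30 — winning move (to 15).
That gives 1 winning move.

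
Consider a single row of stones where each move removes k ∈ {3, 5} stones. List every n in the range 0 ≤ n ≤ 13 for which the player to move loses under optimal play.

Compute g(0), g(1), … for moves {3, 5}:
g(0) = mex{} = 0
g(1) = mex{} = 0
g(2) = mex{} = 0
g(3) = mex{0} = 1
g(4) = mex{0} = 1
g(5) = mex{0} = 1
g(6) = mex{0,1} = 2
g(7) = mex{0,1} = 2
g(8) = mex{1} = 0
g(9) = mex{1,2} = 0
g(10) = mex{1,2} = 0
g(11) = mex{0,2} = 1
g(12) = mex{0,2} = 1
g(13) = mex{0} = 1
The P-positions (g = 0) in 0..13 are 0, 1, 2, 8, 9, 10.

0, 1, 2, 8, 9, 10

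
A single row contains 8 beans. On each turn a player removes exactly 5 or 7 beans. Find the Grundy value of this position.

Compute g(0), g(1), … for moves {5, 7}:
k:     0  1  2  3  4  5  6  7  8
g(k):  0  0  0  0  0  1  1  1  1
So g(8) = 1.

1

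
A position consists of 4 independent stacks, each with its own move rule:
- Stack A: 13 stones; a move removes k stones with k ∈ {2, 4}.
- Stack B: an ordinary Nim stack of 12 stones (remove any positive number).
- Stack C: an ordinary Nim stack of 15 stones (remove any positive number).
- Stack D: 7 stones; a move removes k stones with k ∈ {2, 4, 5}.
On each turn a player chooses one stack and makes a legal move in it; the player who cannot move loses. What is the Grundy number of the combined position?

3

Build the Grundy sequence for stack A with g(k) = mex{g(k−s) : s ∈ {2, 4}, s ≤ k}:
k:     0  1  2  3  4  5  6  7  8  9 10 11 12 13
g(k):  0  0  1  1  2  2  0  0  1  1  2  2  0  0
So g(13) = 0.
Stack B is a plain Nim stack of size 12, so its Grundy value is 12.
Stack C is a plain Nim stack of size 15, so its Grundy value is 15.
Build the Grundy sequence for stack D with g(k) = mex{g(k−s) : s ∈ {2, 4, 5}, s ≤ k}:
k:     0  1  2  3  4  5  6  7
g(k):  0  0  1  1  2  2  3  0
So g(7) = 0.
By the Sprague-Grundy theorem, the Grundy value of a sum of independent games is the XOR of the component values.
Combined value = 0 ⊕ 12 ⊕ 15 ⊕ 0 = 3.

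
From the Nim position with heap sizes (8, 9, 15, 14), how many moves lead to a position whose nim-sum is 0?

Nim-sum: 8 ^ 9 ^ 15 ^ 14 = 0.
The nim-sum is already 0, so every move leaves a nonzero nim-sum — there are no winning moves.

0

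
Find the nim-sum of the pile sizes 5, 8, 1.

12

Nim-sum: 5 ^ 8 ^ 1 = 12.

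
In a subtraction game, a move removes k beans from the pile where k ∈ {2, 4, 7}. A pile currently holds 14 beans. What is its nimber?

1

Build the Grundy sequence with g(k) = mex{g(k−s) : s ∈ {2, 4, 7}, s ≤ k}:
k:     0  1  2  3  4  5  6  7  8  9 10 11 12 13 14
g(k):  0  0  1  1  2  2  0  3  1  0  2  1  0  2  1
So g(14) = 1.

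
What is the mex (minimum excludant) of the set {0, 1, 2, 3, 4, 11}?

The values 0, 1, 2, 3, 4 are all present; 5 is the first non-negative integer missing from the set.

5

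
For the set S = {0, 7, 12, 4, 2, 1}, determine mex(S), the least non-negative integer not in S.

The values 0, 1, 2 are all present; 3 is the first non-negative integer missing from the set.

3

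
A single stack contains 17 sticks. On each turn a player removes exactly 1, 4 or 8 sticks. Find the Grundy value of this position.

0

Build the Grundy sequence with g(k) = mex{g(k−s) : s ∈ {1, 4, 8}, s ≤ k}:
k:     0  1  2  3  4  5  6  7  8  9 10 11 12 13 14 15 16 17
g(k):  0  1  0  1  2  0  1  0  1  2  3  2  0  1  0  1  2  0
So g(17) = 0.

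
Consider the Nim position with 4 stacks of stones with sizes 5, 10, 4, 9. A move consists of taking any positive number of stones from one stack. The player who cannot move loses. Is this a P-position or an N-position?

N-position

Nim-sum: 5 ⊕ 10 ⊕ 4 ⊕ 9 = 2.
The nim-sum is 2 ≠ 0, so this is an N-position: the player to move can win.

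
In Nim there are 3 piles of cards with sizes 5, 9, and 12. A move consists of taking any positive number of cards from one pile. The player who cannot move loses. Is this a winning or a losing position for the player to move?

In binary:
  0101  (5)
  1001  (9)
  1100  (12)
  ----
  0000  (0)
The nim-sum is 0, so this is a P-position: the player to move is in a losing position under optimal play.

Losing position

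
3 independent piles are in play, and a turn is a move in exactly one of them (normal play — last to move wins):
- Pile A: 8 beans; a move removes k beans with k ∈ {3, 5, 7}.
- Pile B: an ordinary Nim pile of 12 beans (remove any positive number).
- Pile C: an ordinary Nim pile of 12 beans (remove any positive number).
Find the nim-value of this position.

2

Build the Grundy sequence for pile A with g(k) = mex{g(k−s) : s ∈ {3, 5, 7}, s ≤ k}:
g(0) = mex{} = 0
g(1) = mex{} = 0
g(2) = mex{} = 0
g(3) = mex{0} = 1
g(4) = mex{0} = 1
g(5) = mex{0} = 1
g(6) = mex{0,1} = 2
g(7) = mex{0,1} = 2
g(8) = mex{0,1} = 2
So g(8) = 2.
Pile B is a plain Nim pile of size 12, so its Grundy value is 12.
Pile C is a plain Nim pile of size 12, so its Grundy value is 12.
The value of a disjunctive sum is the nim-sum of the parts.
Combined value = 2 XOR 12 XOR 12 = 2.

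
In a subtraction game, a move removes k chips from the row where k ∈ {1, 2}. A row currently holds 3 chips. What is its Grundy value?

0

Build the Grundy sequence with g(k) = mex{g(k−s) : s ∈ {1, 2}, s ≤ k}:
g(0) = mex{} = 0
g(1) = mex{0} = 1
g(2) = mex{0,1} = 2
g(3) = mex{1,2} = 0
So g(3) = 0.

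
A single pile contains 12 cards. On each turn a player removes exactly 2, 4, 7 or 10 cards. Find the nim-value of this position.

Grundy values for subtraction set {2, 4, 7, 10}:
k:     0  1  2  3  4  5  6  7  8  9 10 11 12
g(k):  0  0  1  1  2  2  0  3  1  0  2  1  0
So g(12) = 0.

0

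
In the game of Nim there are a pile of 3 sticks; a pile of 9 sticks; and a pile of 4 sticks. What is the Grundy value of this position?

14

Write each in binary and XOR column by column:
  0011  (3)
  1001  (9)
  0100  (4)
  ----
  1110  (14)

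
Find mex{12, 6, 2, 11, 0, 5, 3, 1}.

4

The values 0, 1, 2, 3 are all present; 4 is the first non-negative integer missing from the set.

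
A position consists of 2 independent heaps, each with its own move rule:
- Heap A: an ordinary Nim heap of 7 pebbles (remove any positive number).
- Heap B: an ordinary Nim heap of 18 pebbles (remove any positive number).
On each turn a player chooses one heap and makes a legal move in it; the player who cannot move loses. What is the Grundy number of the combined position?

21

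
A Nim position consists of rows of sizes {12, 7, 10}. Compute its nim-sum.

1

Compute the nim-sum pairwise:
12 ⊕ 7 = 11
11 ⊕ 10 = 1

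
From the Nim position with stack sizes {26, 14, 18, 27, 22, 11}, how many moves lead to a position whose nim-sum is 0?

0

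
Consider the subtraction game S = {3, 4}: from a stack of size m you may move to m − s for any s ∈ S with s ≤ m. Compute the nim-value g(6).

Build the Grundy sequence with g(k) = mex{g(k−s) : s ∈ {3, 4}, s ≤ k}:
k:     0  1  2  3  4  5  6
g(k):  0  0  0  1  1  1  2
So g(6) = 2.

2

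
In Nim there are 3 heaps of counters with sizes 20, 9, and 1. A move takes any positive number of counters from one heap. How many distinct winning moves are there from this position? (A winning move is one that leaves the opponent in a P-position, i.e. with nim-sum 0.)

1

Nim-sum: 20 XOR 9 XOR 1 = 28.
The overall nim-sum is X = 28. A heap of size p has a winning move iff p XOR X < p (reduce it to p XOR X).
  20: 20 XOR 28 = 8 < 20 — winning move (to 8).
  9: 9 XOR 28 = 21 ≥ 9 — no move.
  1: 1 XOR 28 = 29 ≥ 1 — no move.
That gives 1 winning move.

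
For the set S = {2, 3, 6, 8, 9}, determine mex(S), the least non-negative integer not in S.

0

0 is not in the set, so the mex is 0.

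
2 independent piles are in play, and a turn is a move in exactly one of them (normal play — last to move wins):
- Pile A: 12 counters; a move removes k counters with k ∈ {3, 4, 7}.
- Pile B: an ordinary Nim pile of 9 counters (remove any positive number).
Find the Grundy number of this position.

9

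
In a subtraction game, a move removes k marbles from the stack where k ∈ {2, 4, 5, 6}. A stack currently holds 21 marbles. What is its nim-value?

2

Compute g(0), g(1), … for moves {2, 4, 5, 6}:
k:     0  1  2  3  4  5  6  7  8  9 10 11 12 13 14 15 16 17 18 19 20 21
g(k):  0  0  1  1  2  2  3  3  0  0  1  1  2  2  3  3  0  0  1  1  2  2
So g(21) = 2.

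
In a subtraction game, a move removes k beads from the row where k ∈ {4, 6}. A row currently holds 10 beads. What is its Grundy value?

0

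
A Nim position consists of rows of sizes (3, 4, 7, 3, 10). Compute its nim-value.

Compute the nim-sum pairwise:
3 XOR 4 = 7
7 XOR 7 = 0
0 XOR 3 = 3
3 XOR 10 = 9

9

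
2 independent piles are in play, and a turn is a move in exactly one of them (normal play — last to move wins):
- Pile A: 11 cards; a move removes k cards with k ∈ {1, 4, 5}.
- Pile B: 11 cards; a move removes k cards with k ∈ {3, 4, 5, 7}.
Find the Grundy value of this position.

Build the Grundy sequence for pile A with g(k) = mex{g(k−s) : s ∈ {1, 4, 5}, s ≤ k}:
g(0) = mex{} = 0
g(1) = mex{0} = 1
g(2) = mex{1} = 0
g(3) = mex{0} = 1
g(4) = mex{0,1} = 2
g(5) = mex{0,1,2} = 3
g(6) = mex{0,1,3} = 2
g(7) = mex{0,1,2} = 3
g(8) = mex{1,2,3} = 0
g(9) = mex{0,2,3} = 1
g(10) = mex{1,2,3} = 0
g(11) = mex{0,2,3} = 1
So g(11) = 1.
For pile B, compute g(0), g(1), … with moves {3, 4, 5, 7}:
k:     0  1  2  3  4  5  6  7  8  9 10 11
g(k):  0  0  0  1  1  1  2  2  2  3  0  0
So g(11) = 0.
The value of a disjunctive sum is the nim-sum of the parts.
Combined value = 1 ⊕ 0 = 1.

1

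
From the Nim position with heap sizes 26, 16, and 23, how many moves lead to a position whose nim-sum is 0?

Compute the nim-sum pairwise:
26 ⊕ 16 = 10
10 ⊕ 23 = 29
The overall nim-sum is X = 29. A heap of size p has a winning move iff p XOR X < p (reduce it to p XOR X).
  26: 26 XOR 29 = 7 < 26 — winning move (to 7).
  16: 16 XOR 29 = 13 < 16 — winning move (to 13).
  23: 23 XOR 29 = 10 < 23 — winning move (to 10).
That gives 3 winning moves.

3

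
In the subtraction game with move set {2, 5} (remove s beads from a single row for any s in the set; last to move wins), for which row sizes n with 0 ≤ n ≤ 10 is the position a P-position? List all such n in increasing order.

Compute g(0), g(1), … for moves {2, 5}:
k:     0  1  2  3  4  5  6  7  8  9 10
g(k):  0  0  1  1  0  2  1  0  0  1  1
The P-positions (g = 0) in 0..10 are 0, 1, 4, 7, 8.

0, 1, 4, 7, 8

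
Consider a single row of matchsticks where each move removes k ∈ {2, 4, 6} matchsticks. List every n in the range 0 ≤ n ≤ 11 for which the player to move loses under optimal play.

0, 1, 8, 9

Grundy values for subtraction set {2, 4, 6}:
g(0) = mex{} = 0
g(1) = mex{} = 0
g(2) = mex{0} = 1
g(3) = mex{0} = 1
g(4) = mex{0,1} = 2
g(5) = mex{0,1} = 2
g(6) = mex{0,1,2} = 3
g(7) = mex{0,1,2} = 3
g(8) = mex{1,2,3} = 0
g(9) = mex{1,2,3} = 0
g(10) = mex{0,2,3} = 1
g(11) = mex{0,2,3} = 1
The P-positions (g = 0) in 0..11 are 0, 1, 8, 9.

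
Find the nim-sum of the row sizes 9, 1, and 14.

6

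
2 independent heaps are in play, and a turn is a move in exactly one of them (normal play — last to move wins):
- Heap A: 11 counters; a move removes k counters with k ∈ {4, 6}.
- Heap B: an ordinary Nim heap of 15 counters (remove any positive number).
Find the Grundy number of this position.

15

Build the Grundy sequence for heap A with g(k) = mex{g(k−s) : s ∈ {4, 6}, s ≤ k}:
k:     0  1  2  3  4  5  6  7  8  9 10 11
g(k):  0  0  0  0  1  1  1  1  2  2  0  0
So g(11) = 0.
Heap B is a plain Nim heap of size 15, so its Grundy value is 15.
The value of a disjunctive sum is the nim-sum of the parts.
Combined value = 0 XOR 15 = 15.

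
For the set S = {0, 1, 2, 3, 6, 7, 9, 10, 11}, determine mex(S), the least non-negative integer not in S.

4

The values 0, 1, 2, 3 are all present; 4 is the first non-negative integer missing from the set.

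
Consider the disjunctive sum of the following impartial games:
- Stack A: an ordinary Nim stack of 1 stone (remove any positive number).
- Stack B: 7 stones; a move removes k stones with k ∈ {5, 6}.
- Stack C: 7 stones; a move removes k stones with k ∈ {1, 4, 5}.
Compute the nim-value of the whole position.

Stack A is a plain Nim stack of size 1, so its Grundy value is 1.
Grundy values for stack B (subtraction set {5, 6}):
g(0) = mex{} = 0
g(1) = mex{} = 0
g(2) = mex{} = 0
g(3) = mex{} = 0
g(4) = mex{} = 0
g(5) = mex{0} = 1
g(6) = mex{0} = 1
g(7) = mex{0} = 1
So g(7) = 1.
Grundy values for stack C (subtraction set {1, 4, 5}):
k:     0  1  2  3  4  5  6  7
g(k):  0  1  0  1  2  3  2  3
So g(7) = 3.
By the Sprague-Grundy theorem, the Grundy value of a sum of independent games is the XOR of the component values.
Combined value = 1 ⊕ 1 ⊕ 3 = 3.

3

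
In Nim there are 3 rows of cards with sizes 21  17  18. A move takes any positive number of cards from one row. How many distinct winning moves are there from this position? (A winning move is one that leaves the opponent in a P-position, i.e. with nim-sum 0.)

3

Nim-sum: 21 XOR 17 XOR 18 = 22.
The overall nim-sum is X = 22. A row of size p has a winning move iff p XOR X < p (reduce it to p XOR X).
  21: 21 XOR 22 = 3 < 21 — winning move (to 3).
  17: 17 XOR 22 = 7 < 17 — winning move (to 7).
  18: 18 XOR 22 = 4 < 18 — winning move (to 4).
That gives 3 winning moves.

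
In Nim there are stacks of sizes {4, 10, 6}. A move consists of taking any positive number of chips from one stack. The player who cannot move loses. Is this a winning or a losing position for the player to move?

Winning position

Compute the nim-sum pairwise:
4 ^ 10 = 14
14 ^ 6 = 8
The nim-sum is 8 ≠ 0, so this is an N-position: the player to move can win.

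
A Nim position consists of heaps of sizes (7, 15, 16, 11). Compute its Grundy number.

Compute the nim-sum pairwise:
7 XOR 15 = 8
8 XOR 16 = 24
24 XOR 11 = 19

19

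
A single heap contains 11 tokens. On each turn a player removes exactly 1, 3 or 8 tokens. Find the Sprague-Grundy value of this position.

0

Grundy values for subtraction set {1, 3, 8}:
k:     0  1  2  3  4  5  6  7  8  9 10 11
g(k):  0  1  0  1  0  1  0  1  2  3  2  0
So g(11) = 0.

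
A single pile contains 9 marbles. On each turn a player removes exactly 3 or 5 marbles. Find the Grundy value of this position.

Grundy values for subtraction set {3, 5}:
k:     0  1  2  3  4  5  6  7  8  9
g(k):  0  0  0  1  1  1  2  2  0  0
So g(9) = 0.

0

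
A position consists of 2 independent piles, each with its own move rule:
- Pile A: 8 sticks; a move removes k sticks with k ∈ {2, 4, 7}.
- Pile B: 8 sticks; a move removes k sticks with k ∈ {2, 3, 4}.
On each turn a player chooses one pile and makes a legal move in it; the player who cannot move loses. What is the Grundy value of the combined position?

Grundy values for pile A (subtraction set {2, 4, 7}):
g(0) = mex{} = 0
g(1) = mex{} = 0
g(2) = mex{0} = 1
g(3) = mex{0} = 1
g(4) = mex{0,1} = 2
g(5) = mex{0,1} = 2
g(6) = mex{1,2} = 0
g(7) = mex{0,1,2} = 3
g(8) = mex{0,2} = 1
So g(8) = 1.
Grundy values for pile B (subtraction set {2, 3, 4}):
g(0) = mex{} = 0
g(1) = mex{} = 0
g(2) = mex{0} = 1
g(3) = mex{0} = 1
g(4) = mex{0,1} = 2
g(5) = mex{0,1} = 2
g(6) = mex{1,2} = 0
g(7) = mex{1,2} = 0
g(8) = mex{0,2} = 1
So g(8) = 1.
By the Sprague-Grundy theorem, the Grundy value of a sum of independent games is the XOR of the component values.
Combined value = 1 ⊕ 1 = 0.

0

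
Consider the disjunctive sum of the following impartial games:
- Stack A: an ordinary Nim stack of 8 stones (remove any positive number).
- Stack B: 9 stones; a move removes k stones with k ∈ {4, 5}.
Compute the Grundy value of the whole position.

8

Stack A is a plain Nim stack of size 8, so its Grundy value is 8.
For stack B, compute g(0), g(1), … with moves {4, 5}:
k:     0  1  2  3  4  5  6  7  8  9
g(k):  0  0  0  0  1  1  1  1  2  0
So g(9) = 0.
The value of a disjunctive sum is the nim-sum of the parts.
Combined value = 8 XOR 0 = 8.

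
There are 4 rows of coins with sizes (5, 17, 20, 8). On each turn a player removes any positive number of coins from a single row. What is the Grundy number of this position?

8

Write each in binary and XOR column by column:
  00101  (5)
  10001  (17)
  10100  (20)
  01000  (8)
  -----
  01000  (8)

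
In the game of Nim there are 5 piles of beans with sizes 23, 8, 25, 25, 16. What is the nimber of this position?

15

Compute the nim-sum pairwise:
23 XOR 8 = 31
31 XOR 25 = 6
6 XOR 25 = 31
31 XOR 16 = 15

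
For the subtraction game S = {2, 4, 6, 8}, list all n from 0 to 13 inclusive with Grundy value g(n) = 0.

0, 1, 10, 11

Grundy values for subtraction set {2, 4, 6, 8}:
k:     0  1  2  3  4  5  6  7  8  9 10 11 12 13
g(k):  0  0  1  1  2  2  3  3  4  4  0  0  1  1
The P-positions (g = 0) in 0..13 are 0, 1, 10, 11.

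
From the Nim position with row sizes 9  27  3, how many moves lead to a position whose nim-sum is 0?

1

Write each in binary and XOR column by column:
  01001  (9)
  11011  (27)
  00011  (3)
  -----
  10001  (17)
The overall nim-sum is X = 17. A row of size p has a winning move iff p XOR X < p (reduce it to p XOR X).
  9: 9 XOR 17 = 24 ≥ 9 — no move.
  27: 27 XOR 17 = 10 < 27 — winning move (to 10).
  3: 3 XOR 17 = 18 ≥ 3 — no move.
That gives 1 winning move.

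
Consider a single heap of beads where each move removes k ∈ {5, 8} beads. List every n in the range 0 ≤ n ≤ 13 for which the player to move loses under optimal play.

0, 1, 2, 3, 4, 13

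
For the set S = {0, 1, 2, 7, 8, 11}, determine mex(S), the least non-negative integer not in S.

The values 0, 1, 2 are all present; 3 is the first non-negative integer missing from the set.

3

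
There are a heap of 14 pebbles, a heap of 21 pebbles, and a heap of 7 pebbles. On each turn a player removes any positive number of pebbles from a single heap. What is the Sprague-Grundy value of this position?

In binary:
  01110  (14)
  10101  (21)
  00111  (7)
  -----
  11100  (28)

28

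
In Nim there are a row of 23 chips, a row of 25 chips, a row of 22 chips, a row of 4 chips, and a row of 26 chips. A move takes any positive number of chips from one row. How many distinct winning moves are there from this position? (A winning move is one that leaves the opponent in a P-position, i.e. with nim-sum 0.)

Bitwise XOR of the heap sizes:
  10111  (23)
  11001  (25)
  10110  (22)
  00100  (4)
  11010  (26)
  -----
  00110  (6)
The overall nim-sum is X = 6. A row of size p has a winning move iff p XOR X < p (reduce it to p XOR X).
  23: 23 XOR 6 = 17 < 23 — winning move (to 17).
  25: 25 XOR 6 = 31 ≥ 25 — no move.
  22: 22 XOR 6 = 16 < 22 — winning move (to 16).
  4: 4 XOR 6 = 2 < 4 — winning move (to 2).
  26: 26 XOR 6 = 28 ≥ 26 — no move.
That gives 3 winning moves.

3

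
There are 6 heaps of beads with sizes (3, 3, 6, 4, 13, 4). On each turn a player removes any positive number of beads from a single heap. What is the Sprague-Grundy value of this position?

11

In binary:
  0011  (3)
  0011  (3)
  0110  (6)
  0100  (4)
  1101  (13)
  0100  (4)
  ----
  1011  (11)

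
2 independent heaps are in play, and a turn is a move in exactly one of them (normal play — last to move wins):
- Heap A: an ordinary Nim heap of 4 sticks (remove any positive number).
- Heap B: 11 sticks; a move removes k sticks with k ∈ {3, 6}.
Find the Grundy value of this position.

Heap A is a plain Nim heap of size 4, so its Grundy value is 4.
Grundy values for heap B (subtraction set {3, 6}):
g(0) = mex{} = 0
g(1) = mex{} = 0
g(2) = mex{} = 0
g(3) = mex{0} = 1
g(4) = mex{0} = 1
g(5) = mex{0} = 1
g(6) = mex{0,1} = 2
g(7) = mex{0,1} = 2
g(8) = mex{0,1} = 2
g(9) = mex{1,2} = 0
g(10) = mex{1,2} = 0
g(11) = mex{1,2} = 0
So g(11) = 0.
The value of a disjunctive sum is the nim-sum of the parts.
Combined value = 4 ⊕ 0 = 4.

4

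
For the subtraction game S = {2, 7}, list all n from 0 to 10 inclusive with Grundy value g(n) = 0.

Build the Grundy sequence with g(k) = mex{g(k−s) : s ∈ {2, 7}, s ≤ k}:
g(0) = mex{} = 0
g(1) = mex{} = 0
g(2) = mex{0} = 1
g(3) = mex{0} = 1
g(4) = mex{1} = 0
g(5) = mex{1} = 0
g(6) = mex{0} = 1
g(7) = mex{0} = 1
g(8) = mex{0,1} = 2
g(9) = mex{1} = 0
g(10) = mex{1,2} = 0
The P-positions (g = 0) in 0..10 are 0, 1, 4, 5, 9, 10.

0, 1, 4, 5, 9, 10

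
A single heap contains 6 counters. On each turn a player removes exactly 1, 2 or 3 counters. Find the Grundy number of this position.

2

Grundy values for subtraction set {1, 2, 3}:
g(0) = mex{} = 0
g(1) = mex{0} = 1
g(2) = mex{0,1} = 2
g(3) = mex{0,1,2} = 3
g(4) = mex{1,2,3} = 0
g(5) = mex{0,2,3} = 1
g(6) = mex{0,1,3} = 2
So g(6) = 2.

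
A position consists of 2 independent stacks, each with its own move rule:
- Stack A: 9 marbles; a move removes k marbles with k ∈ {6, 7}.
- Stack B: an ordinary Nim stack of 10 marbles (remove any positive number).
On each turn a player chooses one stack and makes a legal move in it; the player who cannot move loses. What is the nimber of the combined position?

For stack A, compute g(0), g(1), … with moves {6, 7}:
g(0) = mex{} = 0
g(1) = mex{} = 0
g(2) = mex{} = 0
g(3) = mex{} = 0
g(4) = mex{} = 0
g(5) = mex{} = 0
g(6) = mex{0} = 1
g(7) = mex{0} = 1
g(8) = mex{0} = 1
g(9) = mex{0} = 1
So g(9) = 1.
Stack B is a plain Nim stack of size 10, so its Grundy value is 10.
The value of a disjunctive sum is the nim-sum of the parts.
Combined value = 1 ⊕ 10 = 11.

11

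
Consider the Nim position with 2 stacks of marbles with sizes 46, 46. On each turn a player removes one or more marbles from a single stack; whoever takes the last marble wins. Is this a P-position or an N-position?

P-position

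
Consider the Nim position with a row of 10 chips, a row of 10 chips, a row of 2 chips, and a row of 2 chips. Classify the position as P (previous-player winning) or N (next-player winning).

P-position

Nim-sum: 10 ^ 10 ^ 2 ^ 2 = 0.
The nim-sum is 0, so this is a P-position: the player to move is in a losing position under optimal play.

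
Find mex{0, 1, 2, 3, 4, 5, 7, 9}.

6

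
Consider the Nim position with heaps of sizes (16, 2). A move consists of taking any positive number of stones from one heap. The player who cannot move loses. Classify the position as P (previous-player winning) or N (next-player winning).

Nim-sum: 16 ⊕ 2 = 18.
The nim-sum is 18 ≠ 0, so this is an N-position: the player to move can win.

N-position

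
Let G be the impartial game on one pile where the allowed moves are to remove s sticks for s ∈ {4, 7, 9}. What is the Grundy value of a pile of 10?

Grundy values for subtraction set {4, 7, 9}:
g(0) = mex{} = 0
g(1) = mex{} = 0
g(2) = mex{} = 0
g(3) = mex{} = 0
g(4) = mex{0} = 1
g(5) = mex{0} = 1
g(6) = mex{0} = 1
g(7) = mex{0} = 1
g(8) = mex{0,1} = 2
g(9) = mex{0,1} = 2
g(10) = mex{0,1} = 2
So g(10) = 2.

2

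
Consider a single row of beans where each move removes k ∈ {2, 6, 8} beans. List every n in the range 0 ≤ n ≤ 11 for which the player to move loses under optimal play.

Compute g(0), g(1), … for moves {2, 6, 8}:
k:     0  1  2  3  4  5  6  7  8  9 10 11
g(k):  0  0  1  1  0  0  1  1  2  2  3  3
The P-positions (g = 0) in 0..11 are 0, 1, 4, 5.

0, 1, 4, 5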